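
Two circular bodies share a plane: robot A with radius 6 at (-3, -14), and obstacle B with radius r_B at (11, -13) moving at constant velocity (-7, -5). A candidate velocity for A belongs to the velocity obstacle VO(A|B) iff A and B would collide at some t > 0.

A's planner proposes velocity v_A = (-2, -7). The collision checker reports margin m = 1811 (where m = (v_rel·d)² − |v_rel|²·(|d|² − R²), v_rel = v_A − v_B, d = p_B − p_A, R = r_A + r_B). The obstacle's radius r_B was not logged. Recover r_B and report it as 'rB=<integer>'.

m = 1811
d = (14, 1);  v_rel = (5, -2),  |v_rel|² = 29
v_rel×d = (5)·(1) − (-2)·(14) = 33
since m = R²·29 − 33²:  R² = (1089 + 1811) / 29 = 100
R = √100 = 10  ⇒  r_B = 10 − 6 = 4

rB=4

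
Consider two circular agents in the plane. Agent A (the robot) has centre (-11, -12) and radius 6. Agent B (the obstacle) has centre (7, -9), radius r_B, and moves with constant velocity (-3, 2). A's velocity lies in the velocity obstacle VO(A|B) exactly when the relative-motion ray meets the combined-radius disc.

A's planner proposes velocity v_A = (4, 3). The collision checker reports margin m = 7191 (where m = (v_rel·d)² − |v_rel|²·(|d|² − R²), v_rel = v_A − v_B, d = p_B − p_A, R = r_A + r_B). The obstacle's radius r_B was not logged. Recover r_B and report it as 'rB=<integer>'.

m = 7191
d = (18, 3);  v_rel = (7, 1),  |v_rel|² = 50
v_rel×d = (7)·(3) − (1)·(18) = 3
since m = R²·50 − 3²:  R² = (9 + 7191) / 50 = 144
R = √144 = 12  ⇒  r_B = 12 − 6 = 6

rB=6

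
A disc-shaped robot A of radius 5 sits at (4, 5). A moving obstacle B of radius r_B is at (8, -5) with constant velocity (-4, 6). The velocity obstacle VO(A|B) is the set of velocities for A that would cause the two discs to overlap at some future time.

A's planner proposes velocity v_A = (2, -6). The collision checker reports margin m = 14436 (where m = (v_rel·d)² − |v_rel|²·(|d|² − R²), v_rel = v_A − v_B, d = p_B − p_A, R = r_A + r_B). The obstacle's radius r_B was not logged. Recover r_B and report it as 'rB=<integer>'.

m = 14436
d = (4, -10);  v_rel = (6, -12),  |v_rel|² = 180
v_rel×d = (6)·(-10) − (-12)·(4) = -12
since m = R²·180 − (-12)²:  R² = (144 + 14436) / 180 = 81
R = √81 = 9  ⇒  r_B = 9 − 5 = 4

rB=4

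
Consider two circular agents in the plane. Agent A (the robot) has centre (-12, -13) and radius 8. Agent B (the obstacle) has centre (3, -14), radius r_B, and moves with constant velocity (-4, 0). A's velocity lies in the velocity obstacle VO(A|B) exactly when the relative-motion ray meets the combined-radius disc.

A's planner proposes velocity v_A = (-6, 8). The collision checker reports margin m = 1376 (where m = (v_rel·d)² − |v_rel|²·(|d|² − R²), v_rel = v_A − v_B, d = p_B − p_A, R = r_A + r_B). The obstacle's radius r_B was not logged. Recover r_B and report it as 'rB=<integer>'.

m = 1376
d = (15, -1);  v_rel = (-2, 8),  |v_rel|² = 68
v_rel×d = (-2)·(-1) − (8)·(15) = -118
since m = R²·68 − (-118)²:  R² = (13924 + 1376) / 68 = 225
R = √225 = 15  ⇒  r_B = 15 − 8 = 7

rB=7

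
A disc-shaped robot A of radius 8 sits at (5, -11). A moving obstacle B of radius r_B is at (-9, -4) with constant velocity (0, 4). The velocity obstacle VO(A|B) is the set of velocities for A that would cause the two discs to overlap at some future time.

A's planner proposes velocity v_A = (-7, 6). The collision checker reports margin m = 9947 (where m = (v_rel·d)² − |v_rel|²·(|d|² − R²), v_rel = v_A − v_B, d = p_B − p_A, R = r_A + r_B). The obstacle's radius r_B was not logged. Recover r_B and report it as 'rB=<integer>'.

m = 9947
d = (-14, 7);  v_rel = (-7, 2),  |v_rel|² = 53
v_rel×d = (-7)·(7) − (2)·(-14) = -21
since m = R²·53 − (-21)²:  R² = (441 + 9947) / 53 = 196
R = √196 = 14  ⇒  r_B = 14 − 8 = 6

rB=6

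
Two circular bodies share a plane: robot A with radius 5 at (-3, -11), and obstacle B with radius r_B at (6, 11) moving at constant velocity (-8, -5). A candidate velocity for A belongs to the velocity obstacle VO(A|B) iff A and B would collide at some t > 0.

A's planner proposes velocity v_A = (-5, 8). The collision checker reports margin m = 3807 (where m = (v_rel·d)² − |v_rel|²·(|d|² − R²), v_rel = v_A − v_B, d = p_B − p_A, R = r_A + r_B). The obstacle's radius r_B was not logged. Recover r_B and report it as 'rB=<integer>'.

m = 3807
d = (9, 22);  v_rel = (3, 13),  |v_rel|² = 178
v_rel×d = (3)·(22) − (13)·(9) = -51
since m = R²·178 − (-51)²:  R² = (2601 + 3807) / 178 = 36
R = √36 = 6  ⇒  r_B = 6 − 5 = 1

rB=1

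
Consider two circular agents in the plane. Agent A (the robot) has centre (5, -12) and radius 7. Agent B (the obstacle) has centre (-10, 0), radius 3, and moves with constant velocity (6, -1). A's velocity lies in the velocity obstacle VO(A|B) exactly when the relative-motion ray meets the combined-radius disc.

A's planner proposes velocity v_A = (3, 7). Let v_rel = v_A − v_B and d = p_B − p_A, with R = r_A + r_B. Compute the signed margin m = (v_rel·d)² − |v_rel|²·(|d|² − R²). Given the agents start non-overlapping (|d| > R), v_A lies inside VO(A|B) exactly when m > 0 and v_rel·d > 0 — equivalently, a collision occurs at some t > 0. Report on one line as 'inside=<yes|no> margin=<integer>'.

d = (-15, 12),  |d|² = 369;  R = 7+3 = 10,  c = 369−10² = 269
v_rel = (-3, 8),  |v_rel|² = 73;  v_rel·d = (-3)·(-15) + (8)·(12) = 141
73·t² − 282·t + 269 = 0  ⇒  m = 141² − 73·269 = 244
m = 244 > 0,  v_rel·d = 141 > 0  ⇒  inside

inside=yes margin=244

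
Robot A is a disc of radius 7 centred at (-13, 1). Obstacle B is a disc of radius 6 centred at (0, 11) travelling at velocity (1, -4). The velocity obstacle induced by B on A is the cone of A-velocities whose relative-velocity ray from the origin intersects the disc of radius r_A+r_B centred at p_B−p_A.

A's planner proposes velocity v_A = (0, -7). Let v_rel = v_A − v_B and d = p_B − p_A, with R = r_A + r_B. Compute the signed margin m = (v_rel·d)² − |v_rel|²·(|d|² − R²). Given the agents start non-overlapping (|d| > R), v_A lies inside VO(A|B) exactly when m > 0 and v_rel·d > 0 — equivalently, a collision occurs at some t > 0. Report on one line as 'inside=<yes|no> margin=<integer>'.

d = (13, 10),  |d|² = 269;  R = 7+6 = 13,  c = 269−13² = 100
v_rel = (-1, -3),  |v_rel|² = 10;  v_rel·d = (-1)·(13) + (-3)·(10) = -43
10·t² + 86·t + 100 = 0  ⇒  m = (-43)² − 10·100 = 849
m = 849 > 0,  v_rel·d = -43 < 0  ⇒  outside

inside=no margin=849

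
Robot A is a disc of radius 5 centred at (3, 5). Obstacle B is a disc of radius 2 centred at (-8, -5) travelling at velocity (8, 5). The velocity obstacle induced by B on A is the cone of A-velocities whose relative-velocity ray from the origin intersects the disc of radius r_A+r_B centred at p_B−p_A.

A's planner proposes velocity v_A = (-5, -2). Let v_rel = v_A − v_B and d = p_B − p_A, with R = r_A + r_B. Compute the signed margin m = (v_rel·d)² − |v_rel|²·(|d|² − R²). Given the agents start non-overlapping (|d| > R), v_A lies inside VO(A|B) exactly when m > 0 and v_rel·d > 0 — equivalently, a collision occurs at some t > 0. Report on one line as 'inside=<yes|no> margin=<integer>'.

d = (-11, -10),  |d|² = 221;  R = 5+2 = 7,  c = 221−7² = 172
v_rel = (-13, -7),  |v_rel|² = 218;  v_rel·d = (-13)·(-11) + (-7)·(-10) = 213
218·t² − 426·t + 172 = 0  ⇒  m = 213² − 218·172 = 7873
m = 7873 > 0,  v_rel·d = 213 > 0  ⇒  inside

inside=yes margin=7873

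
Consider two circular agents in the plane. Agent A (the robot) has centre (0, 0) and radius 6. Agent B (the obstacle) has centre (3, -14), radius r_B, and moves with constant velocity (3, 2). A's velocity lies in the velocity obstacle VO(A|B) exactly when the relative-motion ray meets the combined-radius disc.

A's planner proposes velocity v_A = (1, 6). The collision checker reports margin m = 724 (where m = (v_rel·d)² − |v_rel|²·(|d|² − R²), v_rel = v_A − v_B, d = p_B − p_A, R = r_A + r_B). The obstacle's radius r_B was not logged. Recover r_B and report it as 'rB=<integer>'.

m = 724
d = (3, -14);  v_rel = (-2, 4),  |v_rel|² = 20
v_rel×d = (-2)·(-14) − (4)·(3) = 16
since m = R²·20 − 16²:  R² = (256 + 724) / 20 = 49
R = √49 = 7  ⇒  r_B = 7 − 6 = 1

rB=1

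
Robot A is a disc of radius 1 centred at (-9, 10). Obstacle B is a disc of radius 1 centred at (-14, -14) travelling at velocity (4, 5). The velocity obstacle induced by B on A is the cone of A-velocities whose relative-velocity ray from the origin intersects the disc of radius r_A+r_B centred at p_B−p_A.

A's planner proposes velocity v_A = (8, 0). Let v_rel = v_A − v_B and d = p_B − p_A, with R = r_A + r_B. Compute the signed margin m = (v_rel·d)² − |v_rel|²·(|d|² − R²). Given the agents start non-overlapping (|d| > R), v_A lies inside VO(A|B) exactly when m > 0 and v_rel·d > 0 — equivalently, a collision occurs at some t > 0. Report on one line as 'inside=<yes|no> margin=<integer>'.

d = (-5, -24),  |d|² = 601;  R = 1+1 = 2,  c = 601−2² = 597
v_rel = (4, -5),  |v_rel|² = 41;  v_rel·d = (4)·(-5) + (-5)·(-24) = 100
41·t² − 200·t + 597 = 0  ⇒  m = 100² − 41·597 = -14477
m = -14477 < 0,  v_rel·d = 100 > 0  ⇒  outside

inside=no margin=-14477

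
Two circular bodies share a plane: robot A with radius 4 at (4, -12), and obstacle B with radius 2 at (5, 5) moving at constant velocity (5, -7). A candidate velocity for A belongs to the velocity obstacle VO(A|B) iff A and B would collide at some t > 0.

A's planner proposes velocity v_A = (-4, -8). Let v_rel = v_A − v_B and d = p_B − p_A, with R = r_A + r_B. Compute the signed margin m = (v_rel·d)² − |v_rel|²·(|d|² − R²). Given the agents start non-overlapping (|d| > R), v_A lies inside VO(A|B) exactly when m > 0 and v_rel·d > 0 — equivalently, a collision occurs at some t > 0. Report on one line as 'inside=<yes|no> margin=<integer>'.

d = (1, 17),  |d|² = 290;  R = 4+2 = 6,  c = 290−6² = 254
v_rel = (-9, -1),  |v_rel|² = 82;  v_rel·d = (-9)·(1) + (-1)·(17) = -26
82·t² + 52·t + 254 = 0  ⇒  m = (-26)² − 82·254 = -20152
m = -20152 < 0,  v_rel·d = -26 < 0  ⇒  outside

inside=no margin=-20152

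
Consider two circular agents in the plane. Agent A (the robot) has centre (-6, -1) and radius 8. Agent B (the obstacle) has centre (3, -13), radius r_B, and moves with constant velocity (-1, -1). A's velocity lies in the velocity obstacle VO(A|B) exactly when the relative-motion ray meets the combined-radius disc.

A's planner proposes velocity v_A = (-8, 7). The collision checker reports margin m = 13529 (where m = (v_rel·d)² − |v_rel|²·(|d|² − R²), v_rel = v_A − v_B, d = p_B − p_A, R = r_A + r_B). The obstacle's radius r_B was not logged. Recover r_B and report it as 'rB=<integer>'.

m = 13529
d = (9, -12);  v_rel = (-7, 8),  |v_rel|² = 113
v_rel×d = (-7)·(-12) − (8)·(9) = 12
since m = R²·113 − 12²:  R² = (144 + 13529) / 113 = 121
R = √121 = 11  ⇒  r_B = 11 − 8 = 3

rB=3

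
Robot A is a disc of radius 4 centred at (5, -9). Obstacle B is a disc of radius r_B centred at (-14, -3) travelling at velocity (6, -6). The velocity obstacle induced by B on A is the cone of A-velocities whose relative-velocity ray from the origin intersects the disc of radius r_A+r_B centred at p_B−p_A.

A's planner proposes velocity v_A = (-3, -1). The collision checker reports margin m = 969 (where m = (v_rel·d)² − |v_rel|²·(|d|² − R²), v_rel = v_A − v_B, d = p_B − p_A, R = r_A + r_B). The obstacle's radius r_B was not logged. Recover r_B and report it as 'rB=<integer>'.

m = 969
d = (-19, 6);  v_rel = (-9, 5),  |v_rel|² = 106
v_rel×d = (-9)·(6) − (5)·(-19) = 41
since m = R²·106 − 41²:  R² = (1681 + 969) / 106 = 25
R = √25 = 5  ⇒  r_B = 5 − 4 = 1

rB=1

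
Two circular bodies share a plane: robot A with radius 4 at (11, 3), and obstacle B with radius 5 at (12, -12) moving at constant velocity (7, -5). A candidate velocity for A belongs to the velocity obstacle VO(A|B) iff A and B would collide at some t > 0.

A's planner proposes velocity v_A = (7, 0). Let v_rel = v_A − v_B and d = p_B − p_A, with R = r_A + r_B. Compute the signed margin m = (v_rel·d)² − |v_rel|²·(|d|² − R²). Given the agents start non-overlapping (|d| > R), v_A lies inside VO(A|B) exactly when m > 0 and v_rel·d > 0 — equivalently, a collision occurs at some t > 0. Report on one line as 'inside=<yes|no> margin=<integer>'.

d = (1, -15),  |d|² = 226;  R = 4+5 = 9,  c = 226−9² = 145
v_rel = (0, 5),  |v_rel|² = 25;  v_rel·d = (0)·(1) + (5)·(-15) = -75
25·t² + 150·t + 145 = 0  ⇒  m = (-75)² − 25·145 = 2000
m = 2000 > 0,  v_rel·d = -75 < 0  ⇒  outside

inside=no margin=2000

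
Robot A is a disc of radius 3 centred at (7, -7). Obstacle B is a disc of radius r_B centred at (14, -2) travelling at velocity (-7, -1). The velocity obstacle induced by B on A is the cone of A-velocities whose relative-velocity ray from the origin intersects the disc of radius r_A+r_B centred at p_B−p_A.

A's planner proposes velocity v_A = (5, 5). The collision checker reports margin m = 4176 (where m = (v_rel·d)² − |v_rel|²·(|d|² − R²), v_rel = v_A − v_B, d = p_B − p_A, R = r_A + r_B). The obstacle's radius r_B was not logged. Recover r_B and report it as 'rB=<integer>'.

m = 4176
d = (7, 5);  v_rel = (12, 6),  |v_rel|² = 180
v_rel×d = (12)·(5) − (6)·(7) = 18
since m = R²·180 − 18²:  R² = (324 + 4176) / 180 = 25
R = √25 = 5  ⇒  r_B = 5 − 3 = 2

rB=2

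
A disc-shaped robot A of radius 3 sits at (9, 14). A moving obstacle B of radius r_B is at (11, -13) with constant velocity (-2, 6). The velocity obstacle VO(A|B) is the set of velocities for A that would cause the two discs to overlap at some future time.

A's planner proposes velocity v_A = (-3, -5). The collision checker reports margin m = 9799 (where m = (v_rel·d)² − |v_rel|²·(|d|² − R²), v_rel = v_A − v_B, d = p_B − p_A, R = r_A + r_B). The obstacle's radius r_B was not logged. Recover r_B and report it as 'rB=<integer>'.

m = 9799
d = (2, -27);  v_rel = (-1, -11),  |v_rel|² = 122
v_rel×d = (-1)·(-27) − (-11)·(2) = 49
since m = R²·122 − 49²:  R² = (2401 + 9799) / 122 = 100
R = √100 = 10  ⇒  r_B = 10 − 3 = 7

rB=7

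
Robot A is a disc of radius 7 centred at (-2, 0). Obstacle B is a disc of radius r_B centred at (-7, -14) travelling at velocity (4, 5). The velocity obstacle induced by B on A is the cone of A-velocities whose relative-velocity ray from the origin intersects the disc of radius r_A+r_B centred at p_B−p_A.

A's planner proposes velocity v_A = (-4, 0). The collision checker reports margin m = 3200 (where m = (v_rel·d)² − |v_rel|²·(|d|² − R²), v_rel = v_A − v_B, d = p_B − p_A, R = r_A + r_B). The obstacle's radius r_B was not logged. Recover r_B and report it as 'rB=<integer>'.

m = 3200
d = (-5, -14);  v_rel = (-8, -5),  |v_rel|² = 89
v_rel×d = (-8)·(-14) − (-5)·(-5) = 87
since m = R²·89 − 87²:  R² = (7569 + 3200) / 89 = 121
R = √121 = 11  ⇒  r_B = 11 − 7 = 4

rB=4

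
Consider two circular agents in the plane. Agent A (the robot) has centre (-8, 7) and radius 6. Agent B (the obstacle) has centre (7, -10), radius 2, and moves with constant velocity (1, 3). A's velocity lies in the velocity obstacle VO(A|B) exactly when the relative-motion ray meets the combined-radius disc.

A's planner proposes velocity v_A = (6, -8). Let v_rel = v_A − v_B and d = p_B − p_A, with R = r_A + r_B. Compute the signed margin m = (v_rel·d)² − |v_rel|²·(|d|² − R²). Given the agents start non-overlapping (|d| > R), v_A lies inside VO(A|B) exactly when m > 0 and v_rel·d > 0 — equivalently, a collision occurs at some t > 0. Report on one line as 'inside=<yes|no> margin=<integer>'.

d = (15, -17),  |d|² = 514;  R = 6+2 = 8,  c = 514−8² = 450
v_rel = (5, -11),  |v_rel|² = 146;  v_rel·d = (5)·(15) + (-11)·(-17) = 262
146·t² − 524·t + 450 = 0  ⇒  m = 262² − 146·450 = 2944
m = 2944 > 0,  v_rel·d = 262 > 0  ⇒  inside

inside=yes margin=2944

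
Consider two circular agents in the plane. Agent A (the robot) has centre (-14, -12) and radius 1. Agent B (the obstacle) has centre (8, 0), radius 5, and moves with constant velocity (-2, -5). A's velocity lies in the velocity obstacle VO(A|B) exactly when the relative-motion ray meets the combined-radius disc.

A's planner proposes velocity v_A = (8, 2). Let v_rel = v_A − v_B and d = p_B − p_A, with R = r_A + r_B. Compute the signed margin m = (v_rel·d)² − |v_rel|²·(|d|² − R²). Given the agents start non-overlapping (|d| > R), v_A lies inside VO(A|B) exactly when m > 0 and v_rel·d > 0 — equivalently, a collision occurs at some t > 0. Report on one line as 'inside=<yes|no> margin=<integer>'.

d = (22, 12),  |d|² = 628;  R = 1+5 = 6,  c = 628−6² = 592
v_rel = (10, 7),  |v_rel|² = 149;  v_rel·d = (10)·(22) + (7)·(12) = 304
149·t² − 608·t + 592 = 0  ⇒  m = 304² − 149·592 = 4208
m = 4208 > 0,  v_rel·d = 304 > 0  ⇒  inside

inside=yes margin=4208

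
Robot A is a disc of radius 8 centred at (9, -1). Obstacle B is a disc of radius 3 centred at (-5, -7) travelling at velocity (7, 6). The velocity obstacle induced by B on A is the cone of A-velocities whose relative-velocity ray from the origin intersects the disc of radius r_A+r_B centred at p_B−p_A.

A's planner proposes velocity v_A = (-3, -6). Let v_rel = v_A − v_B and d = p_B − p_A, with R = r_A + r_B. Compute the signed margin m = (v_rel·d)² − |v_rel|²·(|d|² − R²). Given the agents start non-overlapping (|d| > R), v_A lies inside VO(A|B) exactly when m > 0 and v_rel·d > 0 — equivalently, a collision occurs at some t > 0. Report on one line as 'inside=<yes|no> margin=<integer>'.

d = (-14, -6),  |d|² = 232;  R = 8+3 = 11,  c = 232−11² = 111
v_rel = (-10, -12),  |v_rel|² = 244;  v_rel·d = (-10)·(-14) + (-12)·(-6) = 212
244·t² − 424·t + 111 = 0  ⇒  m = 212² − 244·111 = 17860
m = 17860 > 0,  v_rel·d = 212 > 0  ⇒  inside

inside=yes margin=17860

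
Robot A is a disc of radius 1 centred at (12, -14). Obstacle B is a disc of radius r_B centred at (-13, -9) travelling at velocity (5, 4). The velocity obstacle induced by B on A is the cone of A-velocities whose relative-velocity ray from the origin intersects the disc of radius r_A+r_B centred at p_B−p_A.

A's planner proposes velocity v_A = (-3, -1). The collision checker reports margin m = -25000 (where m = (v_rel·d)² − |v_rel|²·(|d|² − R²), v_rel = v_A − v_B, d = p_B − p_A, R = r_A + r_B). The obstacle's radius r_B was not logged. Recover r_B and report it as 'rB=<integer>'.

m = -25000
d = (-25, 5);  v_rel = (-8, -5),  |v_rel|² = 89
v_rel×d = (-8)·(5) − (-5)·(-25) = -165
since m = R²·89 − (-165)²:  R² = (27225 + -25000) / 89 = 25
R = √25 = 5  ⇒  r_B = 5 − 1 = 4

rB=4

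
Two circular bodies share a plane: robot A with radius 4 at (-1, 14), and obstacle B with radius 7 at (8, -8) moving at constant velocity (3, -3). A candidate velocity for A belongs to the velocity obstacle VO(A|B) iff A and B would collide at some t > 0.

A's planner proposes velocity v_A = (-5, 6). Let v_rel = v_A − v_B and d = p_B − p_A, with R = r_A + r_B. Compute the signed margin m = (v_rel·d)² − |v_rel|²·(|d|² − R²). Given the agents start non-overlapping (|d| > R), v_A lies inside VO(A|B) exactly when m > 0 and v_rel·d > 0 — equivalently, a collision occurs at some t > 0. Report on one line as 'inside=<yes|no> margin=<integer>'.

d = (9, -22),  |d|² = 565;  R = 4+7 = 11,  c = 565−11² = 444
v_rel = (-8, 9),  |v_rel|² = 145;  v_rel·d = (-8)·(9) + (9)·(-22) = -270
145·t² + 540·t + 444 = 0  ⇒  m = (-270)² − 145·444 = 8520
m = 8520 > 0,  v_rel·d = -270 < 0  ⇒  outside

inside=no margin=8520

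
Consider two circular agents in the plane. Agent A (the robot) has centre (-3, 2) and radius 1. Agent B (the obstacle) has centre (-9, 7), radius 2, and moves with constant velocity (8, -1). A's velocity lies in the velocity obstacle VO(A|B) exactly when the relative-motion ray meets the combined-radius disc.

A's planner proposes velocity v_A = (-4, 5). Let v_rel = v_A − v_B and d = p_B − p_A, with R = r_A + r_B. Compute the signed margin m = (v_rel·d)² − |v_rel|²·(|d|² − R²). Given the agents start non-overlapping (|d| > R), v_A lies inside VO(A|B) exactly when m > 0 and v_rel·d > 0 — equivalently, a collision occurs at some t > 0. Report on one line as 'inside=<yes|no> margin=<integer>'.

d = (-6, 5),  |d|² = 61;  R = 1+2 = 3,  c = 61−3² = 52
v_rel = (-12, 6),  |v_rel|² = 180;  v_rel·d = (-12)·(-6) + (6)·(5) = 102
180·t² − 204·t + 52 = 0  ⇒  m = 102² − 180·52 = 1044
m = 1044 > 0,  v_rel·d = 102 > 0  ⇒  inside

inside=yes margin=1044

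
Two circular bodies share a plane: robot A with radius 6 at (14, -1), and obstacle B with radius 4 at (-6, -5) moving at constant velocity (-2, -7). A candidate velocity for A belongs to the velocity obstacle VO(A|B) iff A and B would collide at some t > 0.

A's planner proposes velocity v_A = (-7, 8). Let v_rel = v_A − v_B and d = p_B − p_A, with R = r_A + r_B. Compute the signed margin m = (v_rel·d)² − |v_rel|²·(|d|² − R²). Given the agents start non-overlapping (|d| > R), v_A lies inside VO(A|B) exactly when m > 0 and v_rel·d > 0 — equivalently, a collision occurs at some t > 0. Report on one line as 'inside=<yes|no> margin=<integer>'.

d = (-20, -4),  |d|² = 416;  R = 6+4 = 10,  c = 416−10² = 316
v_rel = (-5, 15),  |v_rel|² = 250;  v_rel·d = (-5)·(-20) + (15)·(-4) = 40
250·t² − 80·t + 316 = 0  ⇒  m = 40² − 250·316 = -77400
m = -77400 < 0,  v_rel·d = 40 > 0  ⇒  outside

inside=no margin=-77400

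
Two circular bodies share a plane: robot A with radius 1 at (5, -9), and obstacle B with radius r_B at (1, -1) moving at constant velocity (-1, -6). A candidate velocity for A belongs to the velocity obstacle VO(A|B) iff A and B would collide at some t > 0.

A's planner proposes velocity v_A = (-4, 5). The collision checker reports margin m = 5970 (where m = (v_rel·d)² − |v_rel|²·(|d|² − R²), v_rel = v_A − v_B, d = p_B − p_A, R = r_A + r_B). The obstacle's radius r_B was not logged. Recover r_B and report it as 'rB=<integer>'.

m = 5970
d = (-4, 8);  v_rel = (-3, 11),  |v_rel|² = 130
v_rel×d = (-3)·(8) − (11)·(-4) = 20
since m = R²·130 − 20²:  R² = (400 + 5970) / 130 = 49
R = √49 = 7  ⇒  r_B = 7 − 1 = 6

rB=6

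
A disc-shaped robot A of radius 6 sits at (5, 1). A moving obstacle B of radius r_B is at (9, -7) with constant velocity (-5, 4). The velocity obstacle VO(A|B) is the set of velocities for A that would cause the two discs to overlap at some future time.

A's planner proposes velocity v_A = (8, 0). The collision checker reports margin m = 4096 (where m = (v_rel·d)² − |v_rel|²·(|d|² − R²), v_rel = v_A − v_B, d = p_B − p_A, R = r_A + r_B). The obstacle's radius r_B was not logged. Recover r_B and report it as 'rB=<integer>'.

m = 4096
d = (4, -8);  v_rel = (13, -4),  |v_rel|² = 185
v_rel×d = (13)·(-8) − (-4)·(4) = -88
since m = R²·185 − (-88)²:  R² = (7744 + 4096) / 185 = 64
R = √64 = 8  ⇒  r_B = 8 − 6 = 2

rB=2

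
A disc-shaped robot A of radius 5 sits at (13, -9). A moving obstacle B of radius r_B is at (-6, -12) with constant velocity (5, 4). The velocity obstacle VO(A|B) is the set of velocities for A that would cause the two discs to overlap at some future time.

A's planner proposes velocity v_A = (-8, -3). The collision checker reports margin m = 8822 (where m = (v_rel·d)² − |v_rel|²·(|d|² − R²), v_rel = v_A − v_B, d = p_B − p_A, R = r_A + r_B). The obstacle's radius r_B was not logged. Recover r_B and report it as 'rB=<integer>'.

m = 8822
d = (-19, -3);  v_rel = (-13, -7),  |v_rel|² = 218
v_rel×d = (-13)·(-3) − (-7)·(-19) = -94
since m = R²·218 − (-94)²:  R² = (8836 + 8822) / 218 = 81
R = √81 = 9  ⇒  r_B = 9 − 5 = 4

rB=4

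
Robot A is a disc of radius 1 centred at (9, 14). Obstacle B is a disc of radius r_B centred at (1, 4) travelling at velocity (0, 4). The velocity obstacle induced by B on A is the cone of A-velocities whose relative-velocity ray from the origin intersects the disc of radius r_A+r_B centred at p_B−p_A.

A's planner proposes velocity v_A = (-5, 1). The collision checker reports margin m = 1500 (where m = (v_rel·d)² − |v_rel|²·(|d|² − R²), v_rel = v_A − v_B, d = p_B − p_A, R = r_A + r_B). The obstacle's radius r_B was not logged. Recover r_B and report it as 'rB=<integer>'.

m = 1500
d = (-8, -10);  v_rel = (-5, -3),  |v_rel|² = 34
v_rel×d = (-5)·(-10) − (-3)·(-8) = 26
since m = R²·34 − 26²:  R² = (676 + 1500) / 34 = 64
R = √64 = 8  ⇒  r_B = 8 − 1 = 7

rB=7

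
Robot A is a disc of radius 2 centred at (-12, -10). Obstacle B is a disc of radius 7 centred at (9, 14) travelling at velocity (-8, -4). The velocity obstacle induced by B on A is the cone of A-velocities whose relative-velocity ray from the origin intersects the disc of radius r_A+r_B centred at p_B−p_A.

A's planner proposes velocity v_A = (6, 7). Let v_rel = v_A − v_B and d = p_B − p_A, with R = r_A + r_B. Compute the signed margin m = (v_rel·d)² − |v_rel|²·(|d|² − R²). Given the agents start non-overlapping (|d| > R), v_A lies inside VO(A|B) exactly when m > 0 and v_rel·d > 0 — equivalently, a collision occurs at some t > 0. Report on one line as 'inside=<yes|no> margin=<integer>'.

d = (21, 24),  |d|² = 1017;  R = 2+7 = 9,  c = 1017−9² = 936
v_rel = (14, 11),  |v_rel|² = 317;  v_rel·d = (14)·(21) + (11)·(24) = 558
317·t² − 1116·t + 936 = 0  ⇒  m = 558² − 317·936 = 14652
m = 14652 > 0,  v_rel·d = 558 > 0  ⇒  inside

inside=yes margin=14652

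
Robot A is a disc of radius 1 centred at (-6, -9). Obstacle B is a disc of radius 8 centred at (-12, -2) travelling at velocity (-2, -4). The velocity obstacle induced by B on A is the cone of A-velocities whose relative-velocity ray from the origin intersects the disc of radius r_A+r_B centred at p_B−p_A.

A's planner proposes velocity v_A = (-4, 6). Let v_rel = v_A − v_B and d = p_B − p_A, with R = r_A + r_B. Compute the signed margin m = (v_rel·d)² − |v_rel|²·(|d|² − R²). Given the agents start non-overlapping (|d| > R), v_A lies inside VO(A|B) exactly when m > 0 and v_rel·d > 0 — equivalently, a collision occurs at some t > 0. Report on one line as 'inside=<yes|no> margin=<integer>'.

d = (-6, 7),  |d|² = 85;  R = 1+8 = 9,  c = 85−9² = 4
v_rel = (-2, 10),  |v_rel|² = 104;  v_rel·d = (-2)·(-6) + (10)·(7) = 82
104·t² − 164·t + 4 = 0  ⇒  m = 82² − 104·4 = 6308
m = 6308 > 0,  v_rel·d = 82 > 0  ⇒  inside

inside=yes margin=6308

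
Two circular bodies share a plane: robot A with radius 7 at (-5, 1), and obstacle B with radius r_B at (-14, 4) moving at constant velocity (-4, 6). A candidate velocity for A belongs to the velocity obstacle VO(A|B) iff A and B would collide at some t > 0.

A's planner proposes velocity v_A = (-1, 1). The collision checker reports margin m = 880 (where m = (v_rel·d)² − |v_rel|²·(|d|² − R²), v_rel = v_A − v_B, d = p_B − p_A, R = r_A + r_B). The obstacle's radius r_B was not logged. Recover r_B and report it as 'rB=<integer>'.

m = 880
d = (-9, 3);  v_rel = (3, -5),  |v_rel|² = 34
v_rel×d = (3)·(3) − (-5)·(-9) = -36
since m = R²·34 − (-36)²:  R² = (1296 + 880) / 34 = 64
R = √64 = 8  ⇒  r_B = 8 − 7 = 1

rB=1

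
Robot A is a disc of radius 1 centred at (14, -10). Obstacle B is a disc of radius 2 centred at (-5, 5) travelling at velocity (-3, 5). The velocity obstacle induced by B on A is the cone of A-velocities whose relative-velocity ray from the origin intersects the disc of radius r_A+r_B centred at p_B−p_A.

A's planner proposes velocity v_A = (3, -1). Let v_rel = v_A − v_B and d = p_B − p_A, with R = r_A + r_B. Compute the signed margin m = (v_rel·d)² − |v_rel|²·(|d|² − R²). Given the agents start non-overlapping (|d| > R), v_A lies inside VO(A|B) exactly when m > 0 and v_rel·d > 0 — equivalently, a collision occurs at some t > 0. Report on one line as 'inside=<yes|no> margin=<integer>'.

d = (-19, 15),  |d|² = 586;  R = 1+2 = 3,  c = 586−3² = 577
v_rel = (6, -6),  |v_rel|² = 72;  v_rel·d = (6)·(-19) + (-6)·(15) = -204
72·t² + 408·t + 577 = 0  ⇒  m = (-204)² − 72·577 = 72
m = 72 > 0,  v_rel·d = -204 < 0  ⇒  outside

inside=no margin=72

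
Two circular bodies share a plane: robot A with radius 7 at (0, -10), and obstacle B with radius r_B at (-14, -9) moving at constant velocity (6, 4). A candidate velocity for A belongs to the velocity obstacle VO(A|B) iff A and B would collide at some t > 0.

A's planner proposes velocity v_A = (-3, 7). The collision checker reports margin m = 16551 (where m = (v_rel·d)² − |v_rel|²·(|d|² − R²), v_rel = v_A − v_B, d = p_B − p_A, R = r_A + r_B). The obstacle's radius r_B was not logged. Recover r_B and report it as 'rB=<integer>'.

m = 16551
d = (-14, 1);  v_rel = (-9, 3),  |v_rel|² = 90
v_rel×d = (-9)·(1) − (3)·(-14) = 33
since m = R²·90 − 33²:  R² = (1089 + 16551) / 90 = 196
R = √196 = 14  ⇒  r_B = 14 − 7 = 7

rB=7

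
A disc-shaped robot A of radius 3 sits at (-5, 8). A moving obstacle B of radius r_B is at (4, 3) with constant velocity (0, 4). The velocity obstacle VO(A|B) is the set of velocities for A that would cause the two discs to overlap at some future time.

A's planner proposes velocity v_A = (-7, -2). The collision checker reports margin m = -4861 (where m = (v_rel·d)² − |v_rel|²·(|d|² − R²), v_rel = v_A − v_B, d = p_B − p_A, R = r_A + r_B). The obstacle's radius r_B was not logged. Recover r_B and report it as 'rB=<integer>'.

m = -4861
d = (9, -5);  v_rel = (-7, -6),  |v_rel|² = 85
v_rel×d = (-7)·(-5) − (-6)·(9) = 89
since m = R²·85 − 89²:  R² = (7921 + -4861) / 85 = 36
R = √36 = 6  ⇒  r_B = 6 − 3 = 3

rB=3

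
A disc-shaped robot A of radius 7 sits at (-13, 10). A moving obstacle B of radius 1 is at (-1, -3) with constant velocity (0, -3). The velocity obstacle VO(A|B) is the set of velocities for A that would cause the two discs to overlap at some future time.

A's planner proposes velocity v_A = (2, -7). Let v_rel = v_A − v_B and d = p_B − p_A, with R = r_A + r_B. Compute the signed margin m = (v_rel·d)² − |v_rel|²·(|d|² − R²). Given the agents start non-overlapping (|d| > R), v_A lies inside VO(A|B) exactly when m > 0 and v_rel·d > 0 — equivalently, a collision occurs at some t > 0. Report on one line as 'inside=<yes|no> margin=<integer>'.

d = (12, -13),  |d|² = 313;  R = 7+1 = 8,  c = 313−8² = 249
v_rel = (2, -4),  |v_rel|² = 20;  v_rel·d = (2)·(12) + (-4)·(-13) = 76
20·t² − 152·t + 249 = 0  ⇒  m = 76² − 20·249 = 796
m = 796 > 0,  v_rel·d = 76 > 0  ⇒  inside

inside=yes margin=796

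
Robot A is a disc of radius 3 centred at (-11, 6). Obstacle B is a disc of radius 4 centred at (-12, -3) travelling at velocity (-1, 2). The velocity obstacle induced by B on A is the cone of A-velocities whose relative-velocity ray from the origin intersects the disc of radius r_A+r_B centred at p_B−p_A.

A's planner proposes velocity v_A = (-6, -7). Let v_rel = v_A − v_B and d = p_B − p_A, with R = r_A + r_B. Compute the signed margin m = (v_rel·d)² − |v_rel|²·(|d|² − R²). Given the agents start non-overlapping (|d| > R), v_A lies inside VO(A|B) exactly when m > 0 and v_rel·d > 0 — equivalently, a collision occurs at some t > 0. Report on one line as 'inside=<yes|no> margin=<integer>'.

d = (-1, -9),  |d|² = 82;  R = 3+4 = 7,  c = 82−7² = 33
v_rel = (-5, -9),  |v_rel|² = 106;  v_rel·d = (-5)·(-1) + (-9)·(-9) = 86
106·t² − 172·t + 33 = 0  ⇒  m = 86² − 106·33 = 3898
m = 3898 > 0,  v_rel·d = 86 > 0  ⇒  inside

inside=yes margin=3898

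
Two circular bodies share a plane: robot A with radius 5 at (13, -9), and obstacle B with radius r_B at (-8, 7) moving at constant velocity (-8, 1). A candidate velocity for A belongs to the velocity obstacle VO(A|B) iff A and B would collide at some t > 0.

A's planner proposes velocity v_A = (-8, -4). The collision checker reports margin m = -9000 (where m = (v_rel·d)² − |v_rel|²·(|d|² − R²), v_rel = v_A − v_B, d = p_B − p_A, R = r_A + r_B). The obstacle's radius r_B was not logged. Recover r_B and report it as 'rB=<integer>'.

m = -9000
d = (-21, 16);  v_rel = (0, -5),  |v_rel|² = 25
v_rel×d = (0)·(16) − (-5)·(-21) = -105
since m = R²·25 − (-105)²:  R² = (11025 + -9000) / 25 = 81
R = √81 = 9  ⇒  r_B = 9 − 5 = 4

rB=4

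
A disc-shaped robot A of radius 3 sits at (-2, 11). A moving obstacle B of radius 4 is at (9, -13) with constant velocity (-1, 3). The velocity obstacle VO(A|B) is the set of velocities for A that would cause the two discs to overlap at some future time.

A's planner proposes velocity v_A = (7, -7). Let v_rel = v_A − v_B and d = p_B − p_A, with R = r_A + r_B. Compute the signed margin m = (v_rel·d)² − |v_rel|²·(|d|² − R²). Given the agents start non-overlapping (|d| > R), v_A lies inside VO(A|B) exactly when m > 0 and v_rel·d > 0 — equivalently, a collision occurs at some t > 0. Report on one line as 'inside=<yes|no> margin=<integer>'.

d = (11, -24),  |d|² = 697;  R = 3+4 = 7,  c = 697−7² = 648
v_rel = (8, -10),  |v_rel|² = 164;  v_rel·d = (8)·(11) + (-10)·(-24) = 328
164·t² − 656·t + 648 = 0  ⇒  m = 328² − 164·648 = 1312
m = 1312 > 0,  v_rel·d = 328 > 0  ⇒  inside

inside=yes margin=1312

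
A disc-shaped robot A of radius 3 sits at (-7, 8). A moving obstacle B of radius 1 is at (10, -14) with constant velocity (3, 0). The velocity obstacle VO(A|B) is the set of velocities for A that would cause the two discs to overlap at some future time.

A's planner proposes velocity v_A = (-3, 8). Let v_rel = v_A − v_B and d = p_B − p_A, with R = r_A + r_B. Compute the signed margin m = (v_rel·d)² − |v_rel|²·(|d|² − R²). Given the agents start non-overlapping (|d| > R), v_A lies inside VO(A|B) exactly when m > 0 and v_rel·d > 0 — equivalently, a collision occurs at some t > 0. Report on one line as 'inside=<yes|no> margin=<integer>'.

d = (17, -22),  |d|² = 773;  R = 3+1 = 4,  c = 773−4² = 757
v_rel = (-6, 8),  |v_rel|² = 100;  v_rel·d = (-6)·(17) + (8)·(-22) = -278
100·t² + 556·t + 757 = 0  ⇒  m = (-278)² − 100·757 = 1584
m = 1584 > 0,  v_rel·d = -278 < 0  ⇒  outside

inside=no margin=1584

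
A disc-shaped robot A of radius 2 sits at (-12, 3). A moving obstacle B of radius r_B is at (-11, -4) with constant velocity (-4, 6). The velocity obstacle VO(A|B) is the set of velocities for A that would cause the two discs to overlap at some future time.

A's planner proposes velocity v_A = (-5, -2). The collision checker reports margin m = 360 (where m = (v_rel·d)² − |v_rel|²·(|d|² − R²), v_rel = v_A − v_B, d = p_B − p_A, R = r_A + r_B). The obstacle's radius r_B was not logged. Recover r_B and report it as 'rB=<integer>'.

m = 360
d = (1, -7);  v_rel = (-1, -8),  |v_rel|² = 65
v_rel×d = (-1)·(-7) − (-8)·(1) = 15
since m = R²·65 − 15²:  R² = (225 + 360) / 65 = 9
R = √9 = 3  ⇒  r_B = 3 − 2 = 1

rB=1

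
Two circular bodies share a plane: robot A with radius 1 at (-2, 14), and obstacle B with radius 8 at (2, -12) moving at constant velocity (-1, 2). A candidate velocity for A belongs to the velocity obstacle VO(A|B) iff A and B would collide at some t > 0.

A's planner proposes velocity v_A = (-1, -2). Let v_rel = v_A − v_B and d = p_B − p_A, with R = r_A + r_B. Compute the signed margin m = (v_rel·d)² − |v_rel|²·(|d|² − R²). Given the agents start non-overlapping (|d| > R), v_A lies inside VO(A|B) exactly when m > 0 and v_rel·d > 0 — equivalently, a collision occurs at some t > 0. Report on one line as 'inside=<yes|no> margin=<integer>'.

d = (4, -26),  |d|² = 692;  R = 1+8 = 9,  c = 692−9² = 611
v_rel = (0, -4),  |v_rel|² = 16;  v_rel·d = (0)·(4) + (-4)·(-26) = 104
16·t² − 208·t + 611 = 0  ⇒  m = 104² − 16·611 = 1040
m = 1040 > 0,  v_rel·d = 104 > 0  ⇒  inside

inside=yes margin=1040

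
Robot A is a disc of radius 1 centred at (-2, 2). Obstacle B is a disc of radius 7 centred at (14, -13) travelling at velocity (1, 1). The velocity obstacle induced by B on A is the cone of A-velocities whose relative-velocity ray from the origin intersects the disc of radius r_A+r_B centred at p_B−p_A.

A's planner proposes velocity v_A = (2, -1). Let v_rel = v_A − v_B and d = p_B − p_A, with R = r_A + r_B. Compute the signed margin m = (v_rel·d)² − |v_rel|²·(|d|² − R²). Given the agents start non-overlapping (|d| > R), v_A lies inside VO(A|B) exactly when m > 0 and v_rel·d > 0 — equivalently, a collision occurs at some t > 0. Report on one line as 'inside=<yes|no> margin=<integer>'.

d = (16, -15),  |d|² = 481;  R = 1+7 = 8,  c = 481−8² = 417
v_rel = (1, -2),  |v_rel|² = 5;  v_rel·d = (1)·(16) + (-2)·(-15) = 46
5·t² − 92·t + 417 = 0  ⇒  m = 46² − 5·417 = 31
m = 31 > 0,  v_rel·d = 46 > 0  ⇒  inside

inside=yes margin=31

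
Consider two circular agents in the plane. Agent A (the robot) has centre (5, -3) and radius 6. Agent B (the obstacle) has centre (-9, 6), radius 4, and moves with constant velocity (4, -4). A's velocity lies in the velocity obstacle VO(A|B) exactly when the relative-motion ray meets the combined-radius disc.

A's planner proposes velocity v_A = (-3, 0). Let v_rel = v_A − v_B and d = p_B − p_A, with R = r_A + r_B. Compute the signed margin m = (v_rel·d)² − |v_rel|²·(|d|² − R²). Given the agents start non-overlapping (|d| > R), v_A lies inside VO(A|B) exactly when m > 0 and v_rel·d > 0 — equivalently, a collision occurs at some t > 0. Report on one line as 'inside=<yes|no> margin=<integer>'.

d = (-14, 9),  |d|² = 277;  R = 6+4 = 10,  c = 277−10² = 177
v_rel = (-7, 4),  |v_rel|² = 65;  v_rel·d = (-7)·(-14) + (4)·(9) = 134
65·t² − 268·t + 177 = 0  ⇒  m = 134² − 65·177 = 6451
m = 6451 > 0,  v_rel·d = 134 > 0  ⇒  inside

inside=yes margin=6451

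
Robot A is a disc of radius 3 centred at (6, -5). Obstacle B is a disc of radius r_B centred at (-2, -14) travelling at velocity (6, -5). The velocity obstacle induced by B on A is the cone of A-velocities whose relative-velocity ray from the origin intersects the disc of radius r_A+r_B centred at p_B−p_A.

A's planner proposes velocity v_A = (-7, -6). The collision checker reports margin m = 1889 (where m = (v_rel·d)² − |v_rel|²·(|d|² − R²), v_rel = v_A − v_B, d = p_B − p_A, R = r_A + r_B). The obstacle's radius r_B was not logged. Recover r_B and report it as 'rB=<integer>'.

m = 1889
d = (-8, -9);  v_rel = (-13, -1),  |v_rel|² = 170
v_rel×d = (-13)·(-9) − (-1)·(-8) = 109
since m = R²·170 − 109²:  R² = (11881 + 1889) / 170 = 81
R = √81 = 9  ⇒  r_B = 9 − 3 = 6

rB=6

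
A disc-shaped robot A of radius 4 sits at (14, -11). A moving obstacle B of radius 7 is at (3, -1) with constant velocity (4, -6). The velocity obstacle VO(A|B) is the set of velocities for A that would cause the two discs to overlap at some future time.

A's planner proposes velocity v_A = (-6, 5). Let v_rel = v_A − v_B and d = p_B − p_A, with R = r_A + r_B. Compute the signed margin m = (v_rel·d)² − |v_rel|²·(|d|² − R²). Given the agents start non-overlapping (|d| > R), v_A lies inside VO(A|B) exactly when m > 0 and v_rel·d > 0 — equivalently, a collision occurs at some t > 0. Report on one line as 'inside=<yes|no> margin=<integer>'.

d = (-11, 10),  |d|² = 221;  R = 4+7 = 11,  c = 221−11² = 100
v_rel = (-10, 11),  |v_rel|² = 221;  v_rel·d = (-10)·(-11) + (11)·(10) = 220
221·t² − 440·t + 100 = 0  ⇒  m = 220² − 221·100 = 26300
m = 26300 > 0,  v_rel·d = 220 > 0  ⇒  inside

inside=yes margin=26300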